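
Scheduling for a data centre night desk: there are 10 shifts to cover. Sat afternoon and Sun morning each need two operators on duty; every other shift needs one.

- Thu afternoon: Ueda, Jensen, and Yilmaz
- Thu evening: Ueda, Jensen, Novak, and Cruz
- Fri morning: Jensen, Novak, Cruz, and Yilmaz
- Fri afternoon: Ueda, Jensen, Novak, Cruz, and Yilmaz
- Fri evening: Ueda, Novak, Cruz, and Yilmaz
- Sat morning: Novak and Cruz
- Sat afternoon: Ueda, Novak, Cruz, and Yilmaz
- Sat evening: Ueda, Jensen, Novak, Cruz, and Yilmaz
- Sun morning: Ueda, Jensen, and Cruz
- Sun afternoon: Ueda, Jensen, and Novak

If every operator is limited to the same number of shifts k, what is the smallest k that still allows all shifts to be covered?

3

With 5 operators and 12 worker-slots to fill, someone must work at least ⌈12/5⌉ = 3 shifts, so k ≥ 3.
k = 3 works: Thu afternoon→Ueda, Thu evening→Jensen, Fri morning→Jensen, Fri afternoon→Novak, Fri evening→Novak, Sat morning→Novak, Sat afternoon→Cruz+Yilmaz, Sat evening→Cruz, Sun morning→Ueda+Jensen, Sun afternoon→Ueda.
Loads: Ueda 3, Jensen 3, Novak 3, Cruz 2, Yilmaz 1 — all ≤ 3.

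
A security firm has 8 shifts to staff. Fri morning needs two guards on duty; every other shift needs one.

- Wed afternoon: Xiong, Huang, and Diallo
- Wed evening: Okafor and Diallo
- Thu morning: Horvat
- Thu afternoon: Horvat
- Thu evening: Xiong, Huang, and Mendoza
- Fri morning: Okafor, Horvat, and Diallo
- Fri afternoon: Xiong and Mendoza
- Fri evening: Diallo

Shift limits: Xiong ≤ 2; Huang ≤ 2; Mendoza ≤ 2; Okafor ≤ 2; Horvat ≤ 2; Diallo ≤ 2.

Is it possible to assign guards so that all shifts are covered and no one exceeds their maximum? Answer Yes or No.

Yes

Thu morning can only be covered by Horvat, so that assignment is forced.
Thu afternoon can only be covered by Horvat, so that assignment is forced.
Fri evening can only be covered by Diallo, so that assignment is forced.
One valid schedule: Wed afternoon→Xiong, Wed evening→Okafor, Thu morning→Horvat, Thu afternoon→Horvat, Thu evening→Huang, Fri morning→Okafor+Diallo, Fri afternoon→Xiong, Fri evening→Diallo.
Loads: Xiong 2/2, Huang 1/2, Mendoza 0/2, Okafor 2/2, Horvat 2/2, Diallo 2/2 — all within limits.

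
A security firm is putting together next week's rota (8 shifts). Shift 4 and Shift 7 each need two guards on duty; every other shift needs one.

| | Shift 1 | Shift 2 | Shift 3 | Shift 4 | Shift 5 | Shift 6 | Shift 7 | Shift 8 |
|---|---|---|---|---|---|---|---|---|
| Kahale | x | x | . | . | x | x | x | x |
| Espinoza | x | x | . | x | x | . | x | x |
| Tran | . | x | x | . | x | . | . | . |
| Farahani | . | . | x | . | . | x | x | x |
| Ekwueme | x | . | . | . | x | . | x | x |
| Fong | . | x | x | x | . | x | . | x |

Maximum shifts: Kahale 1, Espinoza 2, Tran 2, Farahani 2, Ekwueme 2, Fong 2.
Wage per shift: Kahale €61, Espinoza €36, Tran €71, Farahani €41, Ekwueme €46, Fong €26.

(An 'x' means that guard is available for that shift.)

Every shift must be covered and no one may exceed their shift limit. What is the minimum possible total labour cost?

€430

Shift 4 can only be covered by Espinoza and Fong, so that assignment is forced.
Picking the cheapest available guard for each shift independently would cost €315, but that ignores the shift limits.
An optimal schedule: Shift 1→Espinoza, Shift 2→Kahale, Shift 3→Fong, Shift 4→Fong+Espinoza, Shift 5→Tran, Shift 6→Farahani, Shift 7→Farahani+Ekwueme, Shift 8→Ekwueme.
Total: 36 + 61 + 26 + 26 + 36 + 71 + 41 + 41 + 46 + 46 = €430.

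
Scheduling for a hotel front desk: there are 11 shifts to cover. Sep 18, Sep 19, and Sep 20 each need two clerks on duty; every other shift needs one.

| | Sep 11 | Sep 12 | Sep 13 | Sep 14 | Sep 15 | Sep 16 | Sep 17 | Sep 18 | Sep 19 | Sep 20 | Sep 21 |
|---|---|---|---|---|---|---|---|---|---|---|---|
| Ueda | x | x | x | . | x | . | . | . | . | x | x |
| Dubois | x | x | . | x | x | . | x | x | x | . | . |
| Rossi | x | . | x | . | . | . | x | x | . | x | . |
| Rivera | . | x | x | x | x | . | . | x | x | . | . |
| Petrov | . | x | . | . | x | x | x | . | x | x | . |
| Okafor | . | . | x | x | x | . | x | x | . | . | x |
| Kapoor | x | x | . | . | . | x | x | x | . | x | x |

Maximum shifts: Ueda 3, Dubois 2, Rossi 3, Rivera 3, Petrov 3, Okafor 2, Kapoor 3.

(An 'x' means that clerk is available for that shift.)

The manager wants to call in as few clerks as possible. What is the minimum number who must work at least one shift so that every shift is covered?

14 slots to fill and no one can take more than 3, so at least ⌈14/3⌉ = 5 clerks are needed.
Ueda, Dubois, Rossi, Rivera, and Petrov alone can cover everything: Sep 11→Ueda, Sep 12→Rivera, Sep 13→Ueda, Sep 14→Dubois, Sep 15→Rivera, Sep 16→Petrov, Sep 17→Rossi, Sep 18→Dubois+Rossi, Sep 19→Rivera+Petrov, Sep 20→Rossi+Petrov, Sep 21→Ueda.

5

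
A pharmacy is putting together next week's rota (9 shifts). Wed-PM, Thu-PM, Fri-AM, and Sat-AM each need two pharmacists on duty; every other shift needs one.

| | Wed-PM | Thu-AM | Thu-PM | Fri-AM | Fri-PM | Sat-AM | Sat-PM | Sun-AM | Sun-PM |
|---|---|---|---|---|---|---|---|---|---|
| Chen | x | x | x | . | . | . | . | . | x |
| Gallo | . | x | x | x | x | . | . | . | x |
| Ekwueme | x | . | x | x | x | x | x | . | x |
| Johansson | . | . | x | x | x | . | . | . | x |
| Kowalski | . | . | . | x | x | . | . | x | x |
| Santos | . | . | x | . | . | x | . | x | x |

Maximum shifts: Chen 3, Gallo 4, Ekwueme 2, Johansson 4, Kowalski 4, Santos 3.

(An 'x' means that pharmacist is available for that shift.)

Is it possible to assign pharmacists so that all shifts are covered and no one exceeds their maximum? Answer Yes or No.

Total capacity is 20 and 13 slots are needed, so capacity alone doesn't rule it out.
Shifts {Wed-PM, Sat-AM, Sat-PM} need 5 worker-slots in total, but the pharmacists available for any of those shifts (Chen, Ekwueme, and Santos) can supply at most 4 among them. So no valid schedule exists.

No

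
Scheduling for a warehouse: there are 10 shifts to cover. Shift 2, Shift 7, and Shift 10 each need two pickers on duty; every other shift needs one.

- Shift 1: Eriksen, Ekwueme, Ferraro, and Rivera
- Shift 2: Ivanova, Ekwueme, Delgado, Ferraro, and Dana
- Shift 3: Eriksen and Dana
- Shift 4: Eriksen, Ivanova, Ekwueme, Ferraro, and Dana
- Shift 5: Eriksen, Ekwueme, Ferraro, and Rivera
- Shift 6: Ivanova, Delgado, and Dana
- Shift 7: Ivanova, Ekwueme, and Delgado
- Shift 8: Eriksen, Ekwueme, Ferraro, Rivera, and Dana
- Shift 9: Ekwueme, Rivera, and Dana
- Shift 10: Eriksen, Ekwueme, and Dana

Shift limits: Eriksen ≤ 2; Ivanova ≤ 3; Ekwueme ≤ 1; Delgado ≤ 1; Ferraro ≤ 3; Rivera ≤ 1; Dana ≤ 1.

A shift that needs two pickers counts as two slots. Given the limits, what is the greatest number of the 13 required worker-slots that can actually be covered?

Total capacity across all pickers is 2+3+1+1+3+1+1 = 12, and 13 slots are needed, so at most 12 can be filled.
An assignment achieving 12: Shift 1→Ferraro, Shift 2→Ivanova+Delgado, Shift 3→Eriksen, Shift 4→Ferraro, Shift 5→Ferraro, Shift 6→Ivanova, Shift 7→Ivanova+Ekwueme, Shift 9→Rivera, Shift 10→Eriksen+Dana.
Loads: Eriksen 2/2, Ivanova 3/3, Ekwueme 1/1, Delgado 1/1, Ferraro 3/3, Rivera 1/1, Dana 1/1.

12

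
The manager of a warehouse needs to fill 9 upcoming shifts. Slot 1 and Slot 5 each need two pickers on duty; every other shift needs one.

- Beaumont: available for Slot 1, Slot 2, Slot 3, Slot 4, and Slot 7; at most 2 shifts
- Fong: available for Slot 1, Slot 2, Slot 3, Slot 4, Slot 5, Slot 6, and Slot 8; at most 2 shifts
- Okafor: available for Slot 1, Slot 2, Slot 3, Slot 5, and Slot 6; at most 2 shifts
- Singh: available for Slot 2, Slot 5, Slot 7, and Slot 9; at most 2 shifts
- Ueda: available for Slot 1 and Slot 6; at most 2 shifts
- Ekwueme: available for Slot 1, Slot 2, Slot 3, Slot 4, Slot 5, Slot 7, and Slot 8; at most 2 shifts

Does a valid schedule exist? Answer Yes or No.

Slot 9 can only be covered by Singh, so that assignment is forced.
One valid schedule: Slot 1→Ueda+Ekwueme, Slot 2→Okafor, Slot 3→Okafor, Slot 4→Beaumont, Slot 5→Singh+Ekwueme, Slot 6→Fong, Slot 7→Beaumont, Slot 8→Fong, Slot 9→Singh.
Loads: Beaumont 2/2, Fong 2/2, Okafor 2/2, Singh 2/2, Ueda 1/2, Ekwueme 2/2 — all within limits.

Yes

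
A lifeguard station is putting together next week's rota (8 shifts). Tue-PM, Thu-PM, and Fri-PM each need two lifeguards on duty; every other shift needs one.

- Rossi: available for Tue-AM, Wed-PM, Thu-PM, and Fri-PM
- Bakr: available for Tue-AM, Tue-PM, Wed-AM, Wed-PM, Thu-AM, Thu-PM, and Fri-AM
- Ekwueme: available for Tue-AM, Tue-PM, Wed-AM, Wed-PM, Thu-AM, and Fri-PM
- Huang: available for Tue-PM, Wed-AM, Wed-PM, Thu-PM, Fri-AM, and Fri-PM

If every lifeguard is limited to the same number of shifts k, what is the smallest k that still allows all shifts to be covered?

With 4 lifeguards and 11 worker-slots to fill, someone must work at least ⌈11/4⌉ = 3 shifts, so k ≥ 3.
k = 3 works: Tue-AM→Rossi, Tue-PM→Bakr+Ekwueme, Wed-AM→Ekwueme, Wed-PM→Huang, Thu-AM→Bakr, Thu-PM→Rossi+Huang, Fri-AM→Bakr, Fri-PM→Rossi+Ekwueme.
Loads: Rossi 3, Bakr 3, Ekwueme 3, Huang 2 — all ≤ 3.

3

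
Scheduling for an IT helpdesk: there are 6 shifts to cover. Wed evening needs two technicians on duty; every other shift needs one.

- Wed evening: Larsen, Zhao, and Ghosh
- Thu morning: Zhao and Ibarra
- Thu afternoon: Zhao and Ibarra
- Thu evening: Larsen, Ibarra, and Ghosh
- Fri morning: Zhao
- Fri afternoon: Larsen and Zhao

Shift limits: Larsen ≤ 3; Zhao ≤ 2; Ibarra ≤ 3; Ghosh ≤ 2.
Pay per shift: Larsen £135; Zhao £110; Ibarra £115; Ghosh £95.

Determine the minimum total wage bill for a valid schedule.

£775

Fri morning can only be covered by Zhao, so that assignment is forced.
Picking the cheapest available technician for each shift independently would cost £740, but that ignores the shift limits.
An optimal schedule: Wed evening→Ghosh+Larsen, Thu morning→Ibarra, Thu afternoon→Ibarra, Thu evening→Ghosh, Fri morning→Zhao, Fri afternoon→Zhao.
Total: 95 + 135 + 115 + 115 + 95 + 110 + 110 = £775.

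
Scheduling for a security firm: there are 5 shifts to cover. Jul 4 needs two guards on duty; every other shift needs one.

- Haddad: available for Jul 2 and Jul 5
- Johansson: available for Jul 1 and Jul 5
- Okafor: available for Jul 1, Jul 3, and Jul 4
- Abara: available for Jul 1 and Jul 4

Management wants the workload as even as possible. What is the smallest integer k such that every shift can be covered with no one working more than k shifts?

With 4 guards and 6 worker-slots to fill, someone must work at least ⌈6/4⌉ = 2 shifts, so k ≥ 2.
k = 2 works: Jul 1→Johansson, Jul 2→Haddad, Jul 3→Okafor, Jul 4→Okafor+Abara, Jul 5→Haddad.
Loads: Haddad 2, Johansson 1, Okafor 2, Abara 1 — all ≤ 2.

2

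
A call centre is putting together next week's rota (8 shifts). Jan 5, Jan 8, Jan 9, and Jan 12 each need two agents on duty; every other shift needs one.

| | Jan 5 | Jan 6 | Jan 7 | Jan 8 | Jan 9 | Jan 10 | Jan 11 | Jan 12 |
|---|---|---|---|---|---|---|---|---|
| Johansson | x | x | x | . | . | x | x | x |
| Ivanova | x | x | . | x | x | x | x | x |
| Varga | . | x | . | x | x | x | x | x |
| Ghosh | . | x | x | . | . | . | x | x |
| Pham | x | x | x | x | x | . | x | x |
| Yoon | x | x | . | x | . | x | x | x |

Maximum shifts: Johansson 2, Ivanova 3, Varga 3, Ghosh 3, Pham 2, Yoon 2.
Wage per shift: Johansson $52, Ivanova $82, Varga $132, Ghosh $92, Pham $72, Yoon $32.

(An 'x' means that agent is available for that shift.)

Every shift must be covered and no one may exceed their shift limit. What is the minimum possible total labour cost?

Picking the cheapest available agent for each shift independently would cost $574, but that ignores the shift limits.
An optimal schedule: Jan 5→Yoon+Johansson, Jan 6→Ghosh, Jan 7→Johansson, Jan 8→Pham+Ivanova, Jan 9→Pham+Ivanova, Jan 10→Yoon, Jan 11→Ghosh, Jan 12→Ivanova+Ghosh.
Total: 32 + 52 + 92 + 52 + 72 + 82 + 72 + 82 + 32 + 92 + 82 + 92 = $834.

$834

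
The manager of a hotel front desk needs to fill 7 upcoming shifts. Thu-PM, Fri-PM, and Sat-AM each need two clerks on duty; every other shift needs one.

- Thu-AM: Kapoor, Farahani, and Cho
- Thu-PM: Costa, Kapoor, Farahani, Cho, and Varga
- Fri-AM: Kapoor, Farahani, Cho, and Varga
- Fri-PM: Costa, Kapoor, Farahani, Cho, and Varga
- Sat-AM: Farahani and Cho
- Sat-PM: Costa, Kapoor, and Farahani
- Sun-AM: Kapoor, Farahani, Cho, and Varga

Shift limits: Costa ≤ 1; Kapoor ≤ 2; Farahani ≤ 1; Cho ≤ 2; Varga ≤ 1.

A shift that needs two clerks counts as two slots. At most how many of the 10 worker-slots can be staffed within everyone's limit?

7

Total capacity across all clerks is 1+2+1+2+1 = 7, and 10 slots are needed, so at most 7 can be filled.
An assignment achieving 7: Thu-AM→Kapoor, Thu-PM→Varga, Fri-AM→Kapoor, Sat-AM→Farahani+Cho, Sat-PM→Costa, Sun-AM→Cho.
Loads: Costa 1/1, Kapoor 2/2, Farahani 1/1, Cho 2/2, Varga 1/1.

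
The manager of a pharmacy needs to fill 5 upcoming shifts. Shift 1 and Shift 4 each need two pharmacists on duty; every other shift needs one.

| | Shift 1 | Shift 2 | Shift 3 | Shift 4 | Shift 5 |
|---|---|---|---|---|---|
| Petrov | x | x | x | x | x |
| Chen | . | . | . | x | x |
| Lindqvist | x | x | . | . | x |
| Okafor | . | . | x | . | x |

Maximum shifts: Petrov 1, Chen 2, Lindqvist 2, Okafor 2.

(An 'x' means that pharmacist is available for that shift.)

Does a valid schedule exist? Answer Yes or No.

No

Total capacity is 7 and 7 slots are needed, so capacity alone doesn't rule it out.
Shifts {Shift 1, Shift 4} need 4 worker-slots in total, but the pharmacists available for any of those shifts (Petrov, Chen, and Lindqvist) can supply at most 3 among them. So no valid schedule exists.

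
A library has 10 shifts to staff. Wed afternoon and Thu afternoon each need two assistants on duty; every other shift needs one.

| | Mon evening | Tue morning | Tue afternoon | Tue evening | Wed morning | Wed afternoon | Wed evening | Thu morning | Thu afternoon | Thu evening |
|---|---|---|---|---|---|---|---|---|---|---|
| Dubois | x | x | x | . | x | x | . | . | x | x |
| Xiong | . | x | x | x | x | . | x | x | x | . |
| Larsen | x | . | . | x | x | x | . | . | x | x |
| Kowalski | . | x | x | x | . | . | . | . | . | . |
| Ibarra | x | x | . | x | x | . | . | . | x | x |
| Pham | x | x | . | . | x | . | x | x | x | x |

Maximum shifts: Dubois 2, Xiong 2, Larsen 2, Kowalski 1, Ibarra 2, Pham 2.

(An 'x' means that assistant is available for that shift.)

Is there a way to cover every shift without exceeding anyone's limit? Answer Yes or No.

No

Total capacity is 2+2+2+1+2+2 = 11 but 12 worker-slots are needed — infeasible.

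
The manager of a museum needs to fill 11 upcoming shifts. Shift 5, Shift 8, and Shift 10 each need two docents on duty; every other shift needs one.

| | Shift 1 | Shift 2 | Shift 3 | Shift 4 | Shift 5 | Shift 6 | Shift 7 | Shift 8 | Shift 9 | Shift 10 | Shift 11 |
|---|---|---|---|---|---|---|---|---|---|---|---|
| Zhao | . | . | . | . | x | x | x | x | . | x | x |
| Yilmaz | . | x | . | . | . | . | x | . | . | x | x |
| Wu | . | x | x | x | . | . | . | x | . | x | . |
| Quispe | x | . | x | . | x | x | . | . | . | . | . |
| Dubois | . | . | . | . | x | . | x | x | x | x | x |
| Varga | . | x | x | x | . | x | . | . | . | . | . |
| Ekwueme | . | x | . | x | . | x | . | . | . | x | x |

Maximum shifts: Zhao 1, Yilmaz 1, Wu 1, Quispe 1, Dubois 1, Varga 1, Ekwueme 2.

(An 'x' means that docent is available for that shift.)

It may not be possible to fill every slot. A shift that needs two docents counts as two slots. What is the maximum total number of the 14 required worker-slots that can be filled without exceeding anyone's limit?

8

Total capacity across all docents is 1+1+1+1+1+1+2 = 8, and 14 slots are needed, so at most 8 can be filled.
An assignment achieving 8: Shift 1→Quispe, Shift 2→Ekwueme, Shift 3→Wu, Shift 4→Varga, Shift 5→Zhao, Shift 6→Ekwueme, Shift 7→Yilmaz, Shift 9→Dubois.
Loads: Zhao 1/1, Yilmaz 1/1, Wu 1/1, Quispe 1/1, Dubois 1/1, Varga 1/1, Ekwueme 2/2.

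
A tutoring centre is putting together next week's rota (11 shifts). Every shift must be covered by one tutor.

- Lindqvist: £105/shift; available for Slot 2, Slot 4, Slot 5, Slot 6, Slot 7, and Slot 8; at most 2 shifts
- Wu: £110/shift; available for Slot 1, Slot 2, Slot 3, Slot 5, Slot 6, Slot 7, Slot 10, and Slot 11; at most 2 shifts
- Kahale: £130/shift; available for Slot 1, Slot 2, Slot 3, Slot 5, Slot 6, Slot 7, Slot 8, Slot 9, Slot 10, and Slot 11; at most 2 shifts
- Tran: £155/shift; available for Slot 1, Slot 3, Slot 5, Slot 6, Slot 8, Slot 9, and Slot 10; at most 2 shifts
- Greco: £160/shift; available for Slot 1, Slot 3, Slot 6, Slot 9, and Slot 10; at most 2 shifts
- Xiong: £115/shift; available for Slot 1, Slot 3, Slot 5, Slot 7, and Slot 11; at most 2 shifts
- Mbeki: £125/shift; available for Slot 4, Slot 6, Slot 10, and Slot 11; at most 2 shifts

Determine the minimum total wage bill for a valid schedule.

Picking the cheapest available tutor for each shift independently would cost £1200, but that ignores the shift limits.
An optimal schedule: Slot 1→Xiong, Slot 2→Lindqvist, Slot 3→Xiong, Slot 4→Lindqvist, Slot 5→Tran, Slot 6→Mbeki, Slot 7→Wu, Slot 8→Kahale, Slot 9→Kahale, Slot 10→Mbeki, Slot 11→Wu.
Total: 115 + 105 + 115 + 105 + 155 + 125 + 110 + 130 + 130 + 125 + 110 = £1325.

£1325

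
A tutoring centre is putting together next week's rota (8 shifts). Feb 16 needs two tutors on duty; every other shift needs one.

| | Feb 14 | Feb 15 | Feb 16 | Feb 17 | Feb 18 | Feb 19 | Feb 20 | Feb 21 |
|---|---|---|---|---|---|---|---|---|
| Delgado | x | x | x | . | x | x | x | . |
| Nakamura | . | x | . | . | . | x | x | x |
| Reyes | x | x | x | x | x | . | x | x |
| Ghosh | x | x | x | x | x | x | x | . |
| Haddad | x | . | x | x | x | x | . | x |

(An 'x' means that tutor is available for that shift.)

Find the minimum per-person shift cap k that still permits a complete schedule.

2

With 5 tutors and 9 worker-slots to fill, someone must work at least ⌈9/5⌉ = 2 shifts, so k ≥ 2.
k = 2 works: Feb 14→Delgado, Feb 15→Delgado, Feb 16→Ghosh+Haddad, Feb 17→Reyes, Feb 18→Reyes, Feb 19→Nakamura, Feb 20→Ghosh, Feb 21→Nakamura.
Loads: Delgado 2, Nakamura 2, Reyes 2, Ghosh 2, Haddad 1 — all ≤ 2.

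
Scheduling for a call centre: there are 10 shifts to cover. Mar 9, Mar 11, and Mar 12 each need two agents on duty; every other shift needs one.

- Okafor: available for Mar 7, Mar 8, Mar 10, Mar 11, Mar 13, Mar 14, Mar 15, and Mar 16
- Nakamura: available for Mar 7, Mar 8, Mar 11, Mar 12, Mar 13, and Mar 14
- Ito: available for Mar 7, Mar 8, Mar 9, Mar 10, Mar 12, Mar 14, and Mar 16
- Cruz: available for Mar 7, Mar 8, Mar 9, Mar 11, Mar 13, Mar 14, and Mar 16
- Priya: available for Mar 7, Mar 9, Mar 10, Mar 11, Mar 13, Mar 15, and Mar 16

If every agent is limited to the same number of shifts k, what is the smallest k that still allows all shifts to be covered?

With 5 agents and 13 worker-slots to fill, someone must work at least ⌈13/5⌉ = 3 shifts, so k ≥ 3.
k = 3 works: Mar 7→Cruz, Mar 8→Okafor, Mar 9→Ito+Cruz, Mar 10→Okafor, Mar 11→Cruz+Priya, Mar 12→Nakamura+Ito, Mar 13→Nakamura, Mar 14→Nakamura, Mar 15→Okafor, Mar 16→Ito.
Loads: Okafor 3, Nakamura 3, Ito 3, Cruz 3, Priya 1 — all ≤ 3.

3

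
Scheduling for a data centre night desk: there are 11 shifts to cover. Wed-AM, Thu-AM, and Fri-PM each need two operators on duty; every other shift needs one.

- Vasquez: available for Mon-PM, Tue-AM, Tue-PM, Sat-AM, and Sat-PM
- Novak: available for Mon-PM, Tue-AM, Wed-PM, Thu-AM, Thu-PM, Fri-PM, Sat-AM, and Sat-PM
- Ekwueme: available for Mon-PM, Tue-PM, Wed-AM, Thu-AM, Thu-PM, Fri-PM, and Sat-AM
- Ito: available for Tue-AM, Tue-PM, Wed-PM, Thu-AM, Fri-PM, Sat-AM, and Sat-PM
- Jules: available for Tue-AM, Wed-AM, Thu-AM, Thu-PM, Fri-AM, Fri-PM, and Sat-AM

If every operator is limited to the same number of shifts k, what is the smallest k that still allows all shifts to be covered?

3

With 5 operators and 14 worker-slots to fill, someone must work at least ⌈14/5⌉ = 3 shifts, so k ≥ 3.
k = 3 works: Mon-PM→Vasquez, Tue-AM→Novak, Tue-PM→Vasquez, Wed-AM→Ekwueme+Jules, Wed-PM→Novak, Thu-AM→Ekwueme+Ito, Thu-PM→Novak, Fri-AM→Jules, Fri-PM→Ito+Jules, Sat-AM→Ekwueme, Sat-PM→Vasquez.
Loads: Vasquez 3, Novak 3, Ekwueme 3, Ito 2, Jules 3 — all ≤ 3.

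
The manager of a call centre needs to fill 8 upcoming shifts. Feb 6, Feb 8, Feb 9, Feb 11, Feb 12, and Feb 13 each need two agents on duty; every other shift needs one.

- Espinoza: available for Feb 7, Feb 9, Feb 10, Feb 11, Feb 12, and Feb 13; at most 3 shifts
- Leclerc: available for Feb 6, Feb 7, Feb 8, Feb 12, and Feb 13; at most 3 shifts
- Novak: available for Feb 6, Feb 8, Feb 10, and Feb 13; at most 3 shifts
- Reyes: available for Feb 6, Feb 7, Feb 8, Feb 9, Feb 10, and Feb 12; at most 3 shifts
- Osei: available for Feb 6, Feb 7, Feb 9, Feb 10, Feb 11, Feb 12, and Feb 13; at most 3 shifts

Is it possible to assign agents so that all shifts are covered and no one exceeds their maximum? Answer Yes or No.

Feb 11 can only be covered by Espinoza and Osei, so that assignment is forced.
One valid schedule: Feb 6→Leclerc+Novak, Feb 7→Espinoza, Feb 8→Leclerc+Novak, Feb 9→Espinoza+Reyes, Feb 10→Novak, Feb 11→Espinoza+Osei, Feb 12→Reyes+Osei, Feb 13→Leclerc+Osei.
Loads: Espinoza 3/3, Leclerc 3/3, Novak 3/3, Reyes 2/3, Osei 3/3 — all within limits.

Yes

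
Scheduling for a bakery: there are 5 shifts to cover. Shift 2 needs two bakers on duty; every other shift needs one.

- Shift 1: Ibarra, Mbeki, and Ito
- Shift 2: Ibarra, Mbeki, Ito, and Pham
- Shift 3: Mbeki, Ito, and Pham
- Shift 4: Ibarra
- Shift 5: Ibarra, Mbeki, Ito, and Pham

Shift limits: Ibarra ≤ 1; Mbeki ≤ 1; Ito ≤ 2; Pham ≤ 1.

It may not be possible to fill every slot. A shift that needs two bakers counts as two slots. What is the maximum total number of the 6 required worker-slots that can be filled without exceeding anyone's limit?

5

Total capacity across all bakers is 1+1+2+1 = 5, and 6 slots are needed, so at most 5 can be filled.
An assignment achieving 5: Shift 1→Mbeki, Shift 2→Ito+Pham, Shift 3→Ito, Shift 4→Ibarra.
Loads: Ibarra 1/1, Mbeki 1/1, Ito 2/2, Pham 1/1.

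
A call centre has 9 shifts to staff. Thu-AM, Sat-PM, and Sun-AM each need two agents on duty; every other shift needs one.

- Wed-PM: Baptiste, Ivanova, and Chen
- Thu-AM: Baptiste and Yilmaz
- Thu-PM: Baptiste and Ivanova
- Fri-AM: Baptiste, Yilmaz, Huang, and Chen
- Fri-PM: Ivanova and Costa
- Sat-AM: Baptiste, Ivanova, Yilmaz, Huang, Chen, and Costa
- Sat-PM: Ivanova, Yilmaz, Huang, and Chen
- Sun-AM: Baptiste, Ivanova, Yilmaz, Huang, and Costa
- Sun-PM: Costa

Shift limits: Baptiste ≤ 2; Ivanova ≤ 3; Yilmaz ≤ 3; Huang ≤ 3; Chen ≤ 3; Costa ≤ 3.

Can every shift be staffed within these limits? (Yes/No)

Yes

Thu-AM can only be covered by Baptiste and Yilmaz, so that assignment is forced.
Sun-PM can only be covered by Costa, so that assignment is forced.
One valid schedule: Wed-PM→Ivanova, Thu-AM→Baptiste+Yilmaz, Thu-PM→Baptiste, Fri-AM→Yilmaz, Fri-PM→Ivanova, Sat-AM→Ivanova, Sat-PM→Yilmaz+Huang, Sun-AM→Huang+Costa, Sun-PM→Costa.
Loads: Baptiste 2/2, Ivanova 3/3, Yilmaz 3/3, Huang 2/3, Chen 0/3, Costa 2/3 — all within limits.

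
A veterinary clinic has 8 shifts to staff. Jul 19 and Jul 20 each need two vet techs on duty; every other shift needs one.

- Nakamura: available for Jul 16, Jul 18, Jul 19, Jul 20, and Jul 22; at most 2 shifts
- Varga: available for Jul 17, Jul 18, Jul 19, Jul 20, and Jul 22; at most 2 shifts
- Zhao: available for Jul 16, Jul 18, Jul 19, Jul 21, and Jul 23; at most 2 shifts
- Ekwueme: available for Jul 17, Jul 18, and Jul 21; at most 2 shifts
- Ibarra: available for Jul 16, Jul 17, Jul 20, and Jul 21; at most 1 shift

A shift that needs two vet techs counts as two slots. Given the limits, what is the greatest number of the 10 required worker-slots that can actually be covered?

9

Total capacity across all vet techs is 2+2+2+2+1 = 9, and 10 slots are needed, so at most 9 can be filled.
An assignment achieving 9: Jul 16→Nakamura, Jul 17→Varga, Jul 18→Ekwueme, Jul 19→Varga+Zhao, Jul 20→Ibarra, Jul 21→Ekwueme, Jul 22→Nakamura, Jul 23→Zhao.
Loads: Nakamura 2/2, Varga 2/2, Zhao 2/2, Ekwueme 2/2, Ibarra 1/1.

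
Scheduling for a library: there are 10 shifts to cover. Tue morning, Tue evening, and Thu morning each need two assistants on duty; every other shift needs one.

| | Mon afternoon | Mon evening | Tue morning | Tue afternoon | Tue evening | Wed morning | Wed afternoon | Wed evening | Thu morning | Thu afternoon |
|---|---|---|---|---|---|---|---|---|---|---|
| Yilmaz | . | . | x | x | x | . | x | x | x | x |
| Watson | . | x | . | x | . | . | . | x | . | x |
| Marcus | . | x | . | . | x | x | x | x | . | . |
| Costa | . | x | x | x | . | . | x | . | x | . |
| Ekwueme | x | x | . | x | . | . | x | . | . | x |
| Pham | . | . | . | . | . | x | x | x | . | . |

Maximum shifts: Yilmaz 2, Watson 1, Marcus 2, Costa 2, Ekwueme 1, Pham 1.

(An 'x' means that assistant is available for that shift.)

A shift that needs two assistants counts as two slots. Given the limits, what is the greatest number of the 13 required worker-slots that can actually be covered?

9

Total capacity across all assistants is 2+1+2+2+1+1 = 9, and 13 slots are needed, so at most 9 can be filled.
An assignment achieving 9: Mon afternoon→Ekwueme, Tue morning→Yilmaz+Costa, Tue evening→Yilmaz+Marcus, Wed morning→Marcus, Wed evening→Pham, Thu morning→Costa, Thu afternoon→Watson.
Loads: Yilmaz 2/2, Watson 1/1, Marcus 2/2, Costa 2/2, Ekwueme 1/1, Pham 1/1.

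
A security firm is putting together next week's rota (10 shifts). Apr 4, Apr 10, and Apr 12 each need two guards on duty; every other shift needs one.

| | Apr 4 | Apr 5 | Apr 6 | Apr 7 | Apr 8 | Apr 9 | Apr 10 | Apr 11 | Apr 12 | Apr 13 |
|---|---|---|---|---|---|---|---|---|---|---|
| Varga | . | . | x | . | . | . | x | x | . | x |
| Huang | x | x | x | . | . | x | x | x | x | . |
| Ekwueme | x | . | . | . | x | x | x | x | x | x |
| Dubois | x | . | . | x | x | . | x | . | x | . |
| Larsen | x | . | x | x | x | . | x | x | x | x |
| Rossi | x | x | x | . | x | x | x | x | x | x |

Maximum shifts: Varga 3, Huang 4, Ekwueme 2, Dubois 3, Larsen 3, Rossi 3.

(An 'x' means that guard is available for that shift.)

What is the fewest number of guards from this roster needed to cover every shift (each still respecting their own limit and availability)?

4

13 slots to fill and no one can take more than 4, so at least ⌈13/4⌉ = 4 guards are needed.
Varga, Huang, Dubois, and Larsen alone can cover everything: Apr 4→Huang+Dubois, Apr 5→Huang, Apr 6→Varga, Apr 7→Dubois, Apr 8→Dubois, Apr 9→Huang, Apr 10→Varga+Larsen, Apr 11→Larsen, Apr 12→Huang+Larsen, Apr 13→Varga.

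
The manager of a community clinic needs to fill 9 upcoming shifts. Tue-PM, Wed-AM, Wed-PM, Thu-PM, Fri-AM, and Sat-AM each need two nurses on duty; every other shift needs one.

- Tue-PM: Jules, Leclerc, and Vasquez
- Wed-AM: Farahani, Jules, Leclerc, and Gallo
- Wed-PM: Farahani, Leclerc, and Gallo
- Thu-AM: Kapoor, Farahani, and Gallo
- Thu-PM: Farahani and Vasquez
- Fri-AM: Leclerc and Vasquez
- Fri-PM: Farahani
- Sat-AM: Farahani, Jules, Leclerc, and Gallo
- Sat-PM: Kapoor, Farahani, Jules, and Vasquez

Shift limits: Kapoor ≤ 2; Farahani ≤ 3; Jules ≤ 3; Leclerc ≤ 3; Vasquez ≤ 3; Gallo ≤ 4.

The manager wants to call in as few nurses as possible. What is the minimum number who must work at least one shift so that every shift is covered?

5

15 slots to fill and no one can take more than 4, so at least ⌈15/4⌉ = 4 nurses are needed.
Any 4 nurses together have capacity at most 4+3+3+3 = 13 < 15 slots, so 4 can never suffice.
Farahani, Jules, Leclerc, Vasquez, and Gallo alone can cover everything: Tue-PM→Jules+Leclerc, Wed-AM→Jules+Gallo, Wed-PM→Leclerc+Gallo, Thu-AM→Farahani, Thu-PM→Farahani+Vasquez, Fri-AM→Leclerc+Vasquez, Fri-PM→Farahani, Sat-AM→Jules+Gallo, Sat-PM→Vasquez.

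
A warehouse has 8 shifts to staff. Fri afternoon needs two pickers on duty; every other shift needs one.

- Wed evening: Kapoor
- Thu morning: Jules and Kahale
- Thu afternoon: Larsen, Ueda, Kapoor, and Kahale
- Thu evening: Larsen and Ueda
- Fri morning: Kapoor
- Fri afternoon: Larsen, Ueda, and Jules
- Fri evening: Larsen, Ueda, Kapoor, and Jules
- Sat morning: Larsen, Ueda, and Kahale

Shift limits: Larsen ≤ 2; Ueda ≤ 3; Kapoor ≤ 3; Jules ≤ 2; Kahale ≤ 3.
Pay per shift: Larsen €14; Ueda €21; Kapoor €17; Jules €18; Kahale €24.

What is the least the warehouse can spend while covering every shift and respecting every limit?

Wed evening can only be covered by Kapoor, so that assignment is forced.
Fri morning can only be covered by Kapoor, so that assignment is forced.
Picking the cheapest available picker for each shift independently would cost €140, but that ignores the shift limits.
An optimal schedule: Wed evening→Kapoor, Thu morning→Jules, Thu afternoon→Kapoor, Thu evening→Larsen, Fri morning→Kapoor, Fri afternoon→Larsen+Jules, Fri evening→Ueda, Sat morning→Ueda.
Total: 17 + 18 + 17 + 14 + 17 + 14 + 18 + 21 + 21 = €157.

€157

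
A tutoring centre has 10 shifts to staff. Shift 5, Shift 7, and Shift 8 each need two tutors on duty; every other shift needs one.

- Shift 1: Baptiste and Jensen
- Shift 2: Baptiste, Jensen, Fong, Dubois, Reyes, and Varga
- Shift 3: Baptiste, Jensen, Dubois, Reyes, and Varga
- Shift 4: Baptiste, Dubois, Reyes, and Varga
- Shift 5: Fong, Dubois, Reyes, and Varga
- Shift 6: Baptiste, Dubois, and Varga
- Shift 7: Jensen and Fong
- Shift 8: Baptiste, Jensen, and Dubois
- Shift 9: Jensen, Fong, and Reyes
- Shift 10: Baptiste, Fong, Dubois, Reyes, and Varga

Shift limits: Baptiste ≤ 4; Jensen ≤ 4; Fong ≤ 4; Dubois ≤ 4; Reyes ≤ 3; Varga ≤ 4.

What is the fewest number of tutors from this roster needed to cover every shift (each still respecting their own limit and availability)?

13 slots to fill and no one can take more than 4, so at least ⌈13/4⌉ = 4 tutors are needed.
Baptiste, Jensen, Fong, and Dubois alone can cover everything: Shift 1→Baptiste, Shift 2→Jensen, Shift 3→Baptiste, Shift 4→Baptiste, Shift 5→Fong+Dubois, Shift 6→Baptiste, Shift 7→Jensen+Fong, Shift 8→Jensen+Dubois, Shift 9→Jensen, Shift 10→Fong.

4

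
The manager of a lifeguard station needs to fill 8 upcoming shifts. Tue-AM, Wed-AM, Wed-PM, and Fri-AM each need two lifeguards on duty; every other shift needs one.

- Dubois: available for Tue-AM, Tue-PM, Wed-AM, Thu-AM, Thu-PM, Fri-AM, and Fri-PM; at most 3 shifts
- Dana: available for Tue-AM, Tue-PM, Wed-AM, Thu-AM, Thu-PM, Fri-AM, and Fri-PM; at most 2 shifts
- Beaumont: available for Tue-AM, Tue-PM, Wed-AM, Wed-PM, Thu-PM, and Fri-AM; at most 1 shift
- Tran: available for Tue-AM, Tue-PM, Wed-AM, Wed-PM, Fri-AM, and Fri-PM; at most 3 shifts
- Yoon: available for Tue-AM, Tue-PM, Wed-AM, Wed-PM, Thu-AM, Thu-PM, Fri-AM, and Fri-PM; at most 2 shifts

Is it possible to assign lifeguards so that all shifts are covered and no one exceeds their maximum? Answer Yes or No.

Total capacity is 3+2+1+3+2 = 11 but 12 worker-slots are needed — infeasible.

No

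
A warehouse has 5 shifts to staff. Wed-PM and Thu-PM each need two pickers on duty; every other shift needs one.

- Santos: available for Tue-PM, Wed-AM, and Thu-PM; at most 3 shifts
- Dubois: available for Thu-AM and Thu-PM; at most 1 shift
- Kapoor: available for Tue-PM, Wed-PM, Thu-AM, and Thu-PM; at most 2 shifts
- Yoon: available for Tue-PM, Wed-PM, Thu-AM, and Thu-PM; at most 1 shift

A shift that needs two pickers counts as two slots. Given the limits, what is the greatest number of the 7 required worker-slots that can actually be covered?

7

Total capacity across all pickers is 3+1+2+1 = 7, and 7 slots are needed, so at most 7 can be filled.
An assignment achieving 7: Tue-PM→Santos, Wed-AM→Santos, Wed-PM→Kapoor+Yoon, Thu-AM→Dubois, Thu-PM→Santos+Kapoor.
Loads: Santos 3/3, Dubois 1/1, Kapoor 2/2, Yoon 1/1.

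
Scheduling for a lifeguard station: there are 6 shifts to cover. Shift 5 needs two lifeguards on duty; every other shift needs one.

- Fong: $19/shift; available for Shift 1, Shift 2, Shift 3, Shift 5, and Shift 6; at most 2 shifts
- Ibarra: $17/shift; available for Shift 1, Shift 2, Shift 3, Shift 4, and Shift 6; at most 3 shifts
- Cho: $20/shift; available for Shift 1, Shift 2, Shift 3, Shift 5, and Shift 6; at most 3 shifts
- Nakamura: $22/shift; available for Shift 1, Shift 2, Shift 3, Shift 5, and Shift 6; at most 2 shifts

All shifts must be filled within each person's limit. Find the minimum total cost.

Shift 4 can only be covered by Ibarra, so that assignment is forced.
Picking the cheapest available lifeguard for each shift independently would cost $124, but that ignores the shift limits.
An optimal schedule: Shift 1→Fong, Shift 2→Ibarra, Shift 3→Ibarra, Shift 4→Ibarra, Shift 5→Fong+Cho, Shift 6→Cho.
Total: 19 + 17 + 17 + 17 + 19 + 20 + 20 = $129.

$129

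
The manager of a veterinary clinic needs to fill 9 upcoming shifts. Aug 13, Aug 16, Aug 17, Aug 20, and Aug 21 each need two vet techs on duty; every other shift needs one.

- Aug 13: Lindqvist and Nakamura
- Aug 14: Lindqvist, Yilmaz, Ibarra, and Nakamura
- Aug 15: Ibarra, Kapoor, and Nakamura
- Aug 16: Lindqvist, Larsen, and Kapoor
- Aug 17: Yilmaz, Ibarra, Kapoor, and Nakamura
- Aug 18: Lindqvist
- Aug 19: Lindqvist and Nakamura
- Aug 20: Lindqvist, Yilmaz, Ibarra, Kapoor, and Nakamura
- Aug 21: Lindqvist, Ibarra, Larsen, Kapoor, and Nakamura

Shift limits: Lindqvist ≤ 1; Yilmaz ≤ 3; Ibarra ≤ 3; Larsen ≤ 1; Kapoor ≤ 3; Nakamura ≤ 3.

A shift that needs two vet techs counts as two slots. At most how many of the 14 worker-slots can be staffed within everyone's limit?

13

Total capacity across all vet techs is 1+3+3+1+3+3 = 14, and 14 slots are needed, so at most 14 can be filled.
Shifts {Aug 13, Aug 18} need 3 slots but only Lindqvist and Nakamura are available for them, supplying at most 2 — so at least 1 slot must go unfilled.
An assignment achieving 13: Aug 13→Nakamura, Aug 14→Yilmaz, Aug 15→Ibarra, Aug 16→Larsen+Kapoor, Aug 17→Yilmaz+Ibarra, Aug 18→Lindqvist, Aug 19→Nakamura, Aug 20→Yilmaz+Ibarra, Aug 21→Kapoor+Nakamura.
Loads: Lindqvist 1/1, Yilmaz 3/3, Ibarra 3/3, Larsen 1/1, Kapoor 2/3, Nakamura 3/3.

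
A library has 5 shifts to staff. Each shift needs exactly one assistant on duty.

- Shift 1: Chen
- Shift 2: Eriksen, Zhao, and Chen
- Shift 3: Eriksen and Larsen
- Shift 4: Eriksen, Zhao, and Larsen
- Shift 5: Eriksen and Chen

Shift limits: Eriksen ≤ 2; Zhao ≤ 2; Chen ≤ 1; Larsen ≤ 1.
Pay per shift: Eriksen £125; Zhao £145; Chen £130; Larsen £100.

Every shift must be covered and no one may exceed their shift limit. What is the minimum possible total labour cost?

£625

Shift 1 can only be covered by Chen, so that assignment is forced.
Picking the cheapest available assistant for each shift independently would cost £580, but that ignores the shift limits.
An optimal schedule: Shift 1→Chen, Shift 2→Eriksen, Shift 3→Larsen, Shift 4→Zhao, Shift 5→Eriksen.
Total: 130 + 125 + 100 + 145 + 125 = £625.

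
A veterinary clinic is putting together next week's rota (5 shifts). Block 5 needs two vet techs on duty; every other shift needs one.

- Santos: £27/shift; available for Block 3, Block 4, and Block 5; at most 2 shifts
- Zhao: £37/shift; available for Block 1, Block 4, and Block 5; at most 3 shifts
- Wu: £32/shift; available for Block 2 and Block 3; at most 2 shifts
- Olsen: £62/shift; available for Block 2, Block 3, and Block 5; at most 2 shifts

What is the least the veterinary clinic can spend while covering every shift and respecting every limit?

£192

Block 1 can only be covered by Zhao, so that assignment is forced.
Picking the cheapest available vet tech for each shift independently would cost £187, but that ignores the shift limits.
An optimal schedule: Block 1→Zhao, Block 2→Wu, Block 3→Wu, Block 4→Santos, Block 5→Santos+Zhao.
Total: 37 + 32 + 32 + 27 + 27 + 37 = £192.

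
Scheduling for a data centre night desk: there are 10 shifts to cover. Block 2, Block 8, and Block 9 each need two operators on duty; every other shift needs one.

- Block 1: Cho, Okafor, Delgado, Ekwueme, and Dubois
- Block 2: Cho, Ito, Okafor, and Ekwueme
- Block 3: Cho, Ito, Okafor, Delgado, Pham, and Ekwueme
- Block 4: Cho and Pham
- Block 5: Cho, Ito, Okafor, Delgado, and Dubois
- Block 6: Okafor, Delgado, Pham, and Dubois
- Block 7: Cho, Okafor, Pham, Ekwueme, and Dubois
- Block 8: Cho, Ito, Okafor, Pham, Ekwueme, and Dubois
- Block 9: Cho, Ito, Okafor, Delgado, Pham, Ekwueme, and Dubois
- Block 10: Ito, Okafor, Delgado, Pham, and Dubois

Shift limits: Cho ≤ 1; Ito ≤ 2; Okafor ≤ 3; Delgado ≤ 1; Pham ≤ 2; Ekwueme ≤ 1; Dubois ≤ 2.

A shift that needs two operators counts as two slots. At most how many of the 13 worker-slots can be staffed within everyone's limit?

Total capacity across all operators is 1+2+3+1+2+1+2 = 12, and 13 slots are needed, so at most 12 can be filled.
An assignment achieving 12: Block 1→Okafor, Block 2→Ito+Okafor, Block 3→Pham, Block 4→Cho, Block 5→Ito, Block 6→Okafor, Block 7→Pham, Block 8→Ekwueme+Dubois, Block 9→Dubois, Block 10→Delgado.
Loads: Cho 1/1, Ito 2/2, Okafor 3/3, Delgado 1/1, Pham 2/2, Ekwueme 1/1, Dubois 2/2.

12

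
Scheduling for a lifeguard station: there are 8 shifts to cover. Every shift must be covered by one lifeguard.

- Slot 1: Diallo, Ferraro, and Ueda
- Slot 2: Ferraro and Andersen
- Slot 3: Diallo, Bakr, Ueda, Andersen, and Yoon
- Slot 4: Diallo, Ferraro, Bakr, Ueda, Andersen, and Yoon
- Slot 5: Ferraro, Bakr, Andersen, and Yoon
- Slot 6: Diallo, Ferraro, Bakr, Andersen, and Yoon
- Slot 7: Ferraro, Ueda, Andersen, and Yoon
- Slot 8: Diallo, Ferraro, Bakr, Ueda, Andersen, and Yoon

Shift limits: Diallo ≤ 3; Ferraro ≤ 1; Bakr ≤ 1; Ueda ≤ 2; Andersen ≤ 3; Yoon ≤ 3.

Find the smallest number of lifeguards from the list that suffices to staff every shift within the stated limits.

3

8 slots to fill and no one can take more than 3, so at least ⌈8/3⌉ = 3 lifeguards are needed.
Diallo, Ueda, and Andersen alone can cover everything: Slot 1→Diallo, Slot 2→Andersen, Slot 3→Diallo, Slot 4→Ueda, Slot 5→Andersen, Slot 6→Diallo, Slot 7→Ueda, Slot 8→Andersen.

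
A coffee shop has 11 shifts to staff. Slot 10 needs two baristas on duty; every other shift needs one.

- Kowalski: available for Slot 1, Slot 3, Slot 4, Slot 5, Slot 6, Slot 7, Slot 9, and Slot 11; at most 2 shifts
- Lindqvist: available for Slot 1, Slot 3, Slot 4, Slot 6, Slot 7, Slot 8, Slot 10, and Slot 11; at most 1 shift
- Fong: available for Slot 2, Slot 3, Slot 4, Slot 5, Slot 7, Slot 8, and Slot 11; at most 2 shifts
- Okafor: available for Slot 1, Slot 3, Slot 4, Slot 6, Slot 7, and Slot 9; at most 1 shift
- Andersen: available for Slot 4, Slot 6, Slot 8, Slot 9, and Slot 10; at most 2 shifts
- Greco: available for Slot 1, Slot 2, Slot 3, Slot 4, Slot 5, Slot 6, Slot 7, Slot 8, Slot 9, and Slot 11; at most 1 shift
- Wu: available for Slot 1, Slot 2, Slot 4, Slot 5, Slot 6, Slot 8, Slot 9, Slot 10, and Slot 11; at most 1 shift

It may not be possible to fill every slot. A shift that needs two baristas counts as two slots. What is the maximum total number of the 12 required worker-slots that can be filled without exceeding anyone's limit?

10

Total capacity across all baristas is 2+1+2+1+2+1+1 = 10, and 12 slots are needed, so at most 10 can be filled.
An assignment achieving 10: Slot 1→Kowalski, Slot 2→Fong, Slot 3→Fong, Slot 5→Kowalski, Slot 7→Okafor, Slot 8→Andersen, Slot 9→Greco, Slot 10→Lindqvist+Andersen, Slot 11→Wu.
Loads: Kowalski 2/2, Lindqvist 1/1, Fong 2/2, Okafor 1/1, Andersen 2/2, Greco 1/1, Wu 1/1.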